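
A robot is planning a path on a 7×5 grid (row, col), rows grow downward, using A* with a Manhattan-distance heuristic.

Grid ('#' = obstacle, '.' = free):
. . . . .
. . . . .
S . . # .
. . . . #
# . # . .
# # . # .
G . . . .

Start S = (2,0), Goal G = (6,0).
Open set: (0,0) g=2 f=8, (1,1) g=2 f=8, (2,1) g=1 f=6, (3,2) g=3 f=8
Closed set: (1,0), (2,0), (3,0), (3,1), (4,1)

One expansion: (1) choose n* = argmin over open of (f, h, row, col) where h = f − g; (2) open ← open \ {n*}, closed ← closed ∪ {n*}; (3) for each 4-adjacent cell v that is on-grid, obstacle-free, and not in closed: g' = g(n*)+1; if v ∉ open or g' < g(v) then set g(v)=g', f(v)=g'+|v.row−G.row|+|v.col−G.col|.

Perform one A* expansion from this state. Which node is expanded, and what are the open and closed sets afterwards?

step 1: expand (2,1) (f=6, h=5) → closed; open now [(0,0) g=2 f=8, (1,1) g=2 f=8, (2,2) g=2 f=8, (3,2) g=3 f=8]

expanded=(2,1); open=[(0,0) g=2 f=8, (1,1) g=2 f=8, (2,2) g=2 f=8, (3,2) g=3 f=8]; closed=[(1,0), (2,0), (2,1), (3,0), (3,1), (4,1)]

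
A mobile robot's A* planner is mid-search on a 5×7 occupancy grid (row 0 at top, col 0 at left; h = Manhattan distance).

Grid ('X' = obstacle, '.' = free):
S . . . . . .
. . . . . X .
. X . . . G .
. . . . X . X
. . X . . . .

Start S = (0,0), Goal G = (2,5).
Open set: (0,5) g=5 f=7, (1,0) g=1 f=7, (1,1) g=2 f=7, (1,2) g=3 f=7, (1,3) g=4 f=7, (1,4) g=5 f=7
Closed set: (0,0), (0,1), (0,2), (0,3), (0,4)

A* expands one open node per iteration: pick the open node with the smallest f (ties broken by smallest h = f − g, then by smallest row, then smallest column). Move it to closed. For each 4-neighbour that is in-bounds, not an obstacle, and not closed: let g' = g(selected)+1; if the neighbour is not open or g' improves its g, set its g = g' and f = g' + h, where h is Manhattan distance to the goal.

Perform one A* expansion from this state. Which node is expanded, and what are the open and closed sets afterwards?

step 1: expand (0,5) (f=7, h=2) → closed; open now [(0,6) g=6 f=9, (1,0) g=1 f=7, (1,1) g=2 f=7, (1,2) g=3 f=7, (1,3) g=4 f=7, (1,4) g=5 f=7]

expanded=(0,5); open=[(0,6) g=6 f=9, (1,0) g=1 f=7, (1,1) g=2 f=7, (1,2) g=3 f=7, (1,3) g=4 f=7, (1,4) g=5 f=7]; closed=[(0,0), (0,1), (0,2), (0,3), (0,4), (0,5)]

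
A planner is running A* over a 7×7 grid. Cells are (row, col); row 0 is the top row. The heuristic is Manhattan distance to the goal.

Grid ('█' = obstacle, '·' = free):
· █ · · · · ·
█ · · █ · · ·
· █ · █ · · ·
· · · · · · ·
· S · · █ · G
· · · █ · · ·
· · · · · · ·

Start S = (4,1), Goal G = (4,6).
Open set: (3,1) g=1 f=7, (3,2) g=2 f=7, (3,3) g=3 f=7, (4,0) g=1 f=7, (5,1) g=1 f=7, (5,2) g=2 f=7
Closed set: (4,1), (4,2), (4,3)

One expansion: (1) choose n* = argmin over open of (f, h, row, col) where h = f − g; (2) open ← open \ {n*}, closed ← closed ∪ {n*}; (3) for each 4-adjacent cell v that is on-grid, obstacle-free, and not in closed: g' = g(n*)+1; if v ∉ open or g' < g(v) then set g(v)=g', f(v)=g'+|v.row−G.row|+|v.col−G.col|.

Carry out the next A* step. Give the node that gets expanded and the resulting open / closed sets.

expanded=(3,3); open=[(3,1) g=1 f=7, (3,2) g=2 f=7, (3,4) g=4 f=7, (4,0) g=1 f=7, (5,1) g=1 f=7, (5,2) g=2 f=7]; closed=[(3,3), (4,1), (4,2), (4,3)]

step 1: expand (3,3) (f=7, h=4) → closed; open now [(3,1) g=1 f=7, (3,2) g=2 f=7, (3,4) g=4 f=7, (4,0) g=1 f=7, (5,1) g=1 f=7, (5,2) g=2 f=7]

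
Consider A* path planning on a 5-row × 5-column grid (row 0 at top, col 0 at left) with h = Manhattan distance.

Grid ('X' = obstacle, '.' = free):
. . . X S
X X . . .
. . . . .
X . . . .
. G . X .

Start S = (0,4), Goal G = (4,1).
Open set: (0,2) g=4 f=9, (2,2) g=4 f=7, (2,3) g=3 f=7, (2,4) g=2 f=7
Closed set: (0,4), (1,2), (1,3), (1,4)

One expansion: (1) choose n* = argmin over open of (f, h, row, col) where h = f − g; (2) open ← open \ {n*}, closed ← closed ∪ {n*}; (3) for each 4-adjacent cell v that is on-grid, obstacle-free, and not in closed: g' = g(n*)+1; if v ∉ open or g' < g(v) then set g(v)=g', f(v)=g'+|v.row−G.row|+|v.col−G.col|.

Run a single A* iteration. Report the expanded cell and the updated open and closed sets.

step 1: expand (2,2) (f=7, h=3) → closed; open now [(0,2) g=4 f=9, (2,1) g=5 f=7, (2,3) g=3 f=7, (2,4) g=2 f=7, (3,2) g=5 f=7]

expanded=(2,2); open=[(0,2) g=4 f=9, (2,1) g=5 f=7, (2,3) g=3 f=7, (2,4) g=2 f=7, (3,2) g=5 f=7]; closed=[(0,4), (1,2), (1,3), (1,4), (2,2)]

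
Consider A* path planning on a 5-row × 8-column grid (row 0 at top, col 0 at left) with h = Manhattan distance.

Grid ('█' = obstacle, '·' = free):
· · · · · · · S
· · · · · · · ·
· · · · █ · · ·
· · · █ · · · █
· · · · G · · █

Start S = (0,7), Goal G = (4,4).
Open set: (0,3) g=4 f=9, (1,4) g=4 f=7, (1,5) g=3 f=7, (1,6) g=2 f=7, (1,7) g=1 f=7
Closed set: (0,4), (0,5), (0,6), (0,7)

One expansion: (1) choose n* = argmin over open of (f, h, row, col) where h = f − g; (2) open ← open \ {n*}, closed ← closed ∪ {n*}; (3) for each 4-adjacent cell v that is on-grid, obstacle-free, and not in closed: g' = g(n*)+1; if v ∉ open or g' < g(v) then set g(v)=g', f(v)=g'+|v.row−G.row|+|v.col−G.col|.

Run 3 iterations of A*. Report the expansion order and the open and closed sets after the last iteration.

order=[(1,4) → (1,5) → (2,5)]; open=[(0,3) g=4 f=9, (1,3) g=5 f=9, (1,6) g=2 f=7, (1,7) g=1 f=7, (2,6) g=5 f=9, (3,5) g=5 f=7]; closed=[(0,4), (0,5), (0,6), (0,7), (1,4), (1,5), (2,5)]

step 1: expand (1,4) (f=7, h=3) → closed; open now [(0,3) g=4 f=9, (1,3) g=5 f=9, (1,5) g=3 f=7, (1,6) g=2 f=7, (1,7) g=1 f=7]
step 2: expand (1,5) (f=7, h=4) → closed; open now [(0,3) g=4 f=9, (1,3) g=5 f=9, (1,6) g=2 f=7, (1,7) g=1 f=7, (2,5) g=4 f=7]
step 3: expand (2,5) (f=7, h=3) → closed; open now [(0,3) g=4 f=9, (1,3) g=5 f=9, (1,6) g=2 f=7, (1,7) g=1 f=7, (2,6) g=5 f=9, (3,5) g=5 f=7]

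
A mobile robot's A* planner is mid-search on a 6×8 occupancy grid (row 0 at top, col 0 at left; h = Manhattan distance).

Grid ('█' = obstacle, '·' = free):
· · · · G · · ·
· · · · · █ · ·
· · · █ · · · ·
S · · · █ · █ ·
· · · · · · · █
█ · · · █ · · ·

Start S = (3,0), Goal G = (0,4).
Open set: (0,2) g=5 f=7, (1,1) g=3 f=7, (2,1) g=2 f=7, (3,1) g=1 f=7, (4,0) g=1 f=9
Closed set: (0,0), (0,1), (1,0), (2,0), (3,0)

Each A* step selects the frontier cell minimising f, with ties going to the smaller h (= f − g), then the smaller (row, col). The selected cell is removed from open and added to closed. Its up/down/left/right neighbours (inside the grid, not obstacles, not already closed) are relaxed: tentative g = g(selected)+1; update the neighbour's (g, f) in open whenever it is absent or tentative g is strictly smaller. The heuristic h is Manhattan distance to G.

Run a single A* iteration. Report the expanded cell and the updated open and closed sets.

expanded=(0,2); open=[(0,3) g=6 f=7, (1,1) g=3 f=7, (1,2) g=6 f=9, (2,1) g=2 f=7, (3,1) g=1 f=7, (4,0) g=1 f=9]; closed=[(0,0), (0,1), (0,2), (1,0), (2,0), (3,0)]

step 1: expand (0,2) (f=7, h=2) → closed; open now [(0,3) g=6 f=7, (1,1) g=3 f=7, (1,2) g=6 f=9, (2,1) g=2 f=7, (3,1) g=1 f=7, (4,0) g=1 f=9]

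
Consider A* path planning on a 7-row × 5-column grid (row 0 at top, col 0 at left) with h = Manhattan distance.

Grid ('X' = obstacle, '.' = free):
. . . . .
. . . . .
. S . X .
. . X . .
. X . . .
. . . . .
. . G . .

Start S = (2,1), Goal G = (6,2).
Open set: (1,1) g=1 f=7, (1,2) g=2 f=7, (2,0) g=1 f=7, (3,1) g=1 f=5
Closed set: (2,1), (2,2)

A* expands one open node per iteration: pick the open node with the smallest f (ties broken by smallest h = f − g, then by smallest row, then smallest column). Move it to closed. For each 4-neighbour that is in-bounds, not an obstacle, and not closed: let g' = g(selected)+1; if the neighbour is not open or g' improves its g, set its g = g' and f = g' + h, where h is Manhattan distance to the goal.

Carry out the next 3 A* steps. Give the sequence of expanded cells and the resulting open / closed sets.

step 1: expand (3,1) (f=5, h=4) → closed; open now [(1,1) g=1 f=7, (1,2) g=2 f=7, (2,0) g=1 f=7, (3,0) g=2 f=7]
step 2: expand (1,2) (f=7, h=5) → closed; open now [(0,2) g=3 f=9, (1,1) g=1 f=7, (1,3) g=3 f=9, (2,0) g=1 f=7, (3,0) g=2 f=7]
step 3: expand (3,0) (f=7, h=5) → closed; open now [(0,2) g=3 f=9, (1,1) g=1 f=7, (1,3) g=3 f=9, (2,0) g=1 f=7, (4,0) g=3 f=7]

order=[(3,1) → (1,2) → (3,0)]; open=[(0,2) g=3 f=9, (1,1) g=1 f=7, (1,3) g=3 f=9, (2,0) g=1 f=7, (4,0) g=3 f=7]; closed=[(1,2), (2,1), (2,2), (3,0), (3,1)]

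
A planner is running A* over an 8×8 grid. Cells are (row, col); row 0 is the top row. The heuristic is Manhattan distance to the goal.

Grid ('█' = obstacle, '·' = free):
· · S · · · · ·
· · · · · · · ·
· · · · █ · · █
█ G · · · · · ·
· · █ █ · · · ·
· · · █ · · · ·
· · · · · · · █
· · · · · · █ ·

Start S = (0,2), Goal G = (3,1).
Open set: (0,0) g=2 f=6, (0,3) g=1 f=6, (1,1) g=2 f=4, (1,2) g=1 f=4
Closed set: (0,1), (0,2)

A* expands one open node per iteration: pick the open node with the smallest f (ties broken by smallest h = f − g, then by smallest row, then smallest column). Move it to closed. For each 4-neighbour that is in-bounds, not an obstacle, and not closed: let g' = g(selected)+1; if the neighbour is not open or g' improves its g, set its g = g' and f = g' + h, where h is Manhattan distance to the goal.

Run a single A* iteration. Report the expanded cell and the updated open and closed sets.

expanded=(1,1); open=[(0,0) g=2 f=6, (0,3) g=1 f=6, (1,0) g=3 f=6, (1,2) g=1 f=4, (2,1) g=3 f=4]; closed=[(0,1), (0,2), (1,1)]

step 1: expand (1,1) (f=4, h=2) → closed; open now [(0,0) g=2 f=6, (0,3) g=1 f=6, (1,0) g=3 f=6, (1,2) g=1 f=4, (2,1) g=3 f=4]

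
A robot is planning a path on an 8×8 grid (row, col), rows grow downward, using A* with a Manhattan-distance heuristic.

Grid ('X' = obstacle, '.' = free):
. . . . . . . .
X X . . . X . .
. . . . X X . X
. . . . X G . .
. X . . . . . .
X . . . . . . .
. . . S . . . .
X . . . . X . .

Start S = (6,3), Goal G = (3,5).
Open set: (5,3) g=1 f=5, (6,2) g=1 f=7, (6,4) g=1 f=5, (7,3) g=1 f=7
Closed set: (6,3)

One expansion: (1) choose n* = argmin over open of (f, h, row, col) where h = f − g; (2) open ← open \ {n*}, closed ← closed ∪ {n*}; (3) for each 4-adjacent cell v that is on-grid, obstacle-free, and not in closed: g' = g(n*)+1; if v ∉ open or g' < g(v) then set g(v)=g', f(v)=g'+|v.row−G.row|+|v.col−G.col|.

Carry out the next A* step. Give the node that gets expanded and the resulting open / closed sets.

step 1: expand (5,3) (f=5, h=4) → closed; open now [(4,3) g=2 f=5, (5,2) g=2 f=7, (5,4) g=2 f=5, (6,2) g=1 f=7, (6,4) g=1 f=5, (7,3) g=1 f=7]

expanded=(5,3); open=[(4,3) g=2 f=5, (5,2) g=2 f=7, (5,4) g=2 f=5, (6,2) g=1 f=7, (6,4) g=1 f=5, (7,3) g=1 f=7]; closed=[(5,3), (6,3)]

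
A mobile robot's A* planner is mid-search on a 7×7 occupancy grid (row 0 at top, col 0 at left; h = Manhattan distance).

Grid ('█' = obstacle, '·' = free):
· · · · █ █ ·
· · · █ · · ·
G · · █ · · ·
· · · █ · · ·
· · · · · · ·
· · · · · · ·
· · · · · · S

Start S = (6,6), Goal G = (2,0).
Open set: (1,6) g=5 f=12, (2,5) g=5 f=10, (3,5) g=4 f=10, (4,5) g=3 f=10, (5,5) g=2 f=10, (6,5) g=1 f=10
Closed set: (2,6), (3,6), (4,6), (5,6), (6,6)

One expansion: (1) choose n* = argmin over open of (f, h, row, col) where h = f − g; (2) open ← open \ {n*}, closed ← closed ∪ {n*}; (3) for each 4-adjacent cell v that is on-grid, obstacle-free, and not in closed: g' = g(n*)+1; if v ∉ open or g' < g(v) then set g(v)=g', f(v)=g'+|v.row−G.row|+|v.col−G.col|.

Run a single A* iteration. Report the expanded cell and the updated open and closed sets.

step 1: expand (2,5) (f=10, h=5) → closed; open now [(1,5) g=6 f=12, (1,6) g=5 f=12, (2,4) g=6 f=10, (3,5) g=4 f=10, (4,5) g=3 f=10, (5,5) g=2 f=10, (6,5) g=1 f=10]

expanded=(2,5); open=[(1,5) g=6 f=12, (1,6) g=5 f=12, (2,4) g=6 f=10, (3,5) g=4 f=10, (4,5) g=3 f=10, (5,5) g=2 f=10, (6,5) g=1 f=10]; closed=[(2,5), (2,6), (3,6), (4,6), (5,6), (6,6)]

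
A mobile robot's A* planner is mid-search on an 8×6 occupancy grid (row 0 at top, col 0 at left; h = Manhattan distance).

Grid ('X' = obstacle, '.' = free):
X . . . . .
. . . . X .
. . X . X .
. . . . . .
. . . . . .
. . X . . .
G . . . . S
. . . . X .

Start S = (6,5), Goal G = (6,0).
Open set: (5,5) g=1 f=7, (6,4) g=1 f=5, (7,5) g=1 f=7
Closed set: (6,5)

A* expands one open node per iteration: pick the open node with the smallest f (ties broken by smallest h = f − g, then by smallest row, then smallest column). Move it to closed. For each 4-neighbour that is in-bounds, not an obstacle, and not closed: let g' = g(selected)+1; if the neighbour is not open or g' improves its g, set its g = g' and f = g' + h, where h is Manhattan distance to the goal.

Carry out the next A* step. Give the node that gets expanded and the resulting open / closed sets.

expanded=(6,4); open=[(5,4) g=2 f=7, (5,5) g=1 f=7, (6,3) g=2 f=5, (7,5) g=1 f=7]; closed=[(6,4), (6,5)]

step 1: expand (6,4) (f=5, h=4) → closed; open now [(5,4) g=2 f=7, (5,5) g=1 f=7, (6,3) g=2 f=5, (7,5) g=1 f=7]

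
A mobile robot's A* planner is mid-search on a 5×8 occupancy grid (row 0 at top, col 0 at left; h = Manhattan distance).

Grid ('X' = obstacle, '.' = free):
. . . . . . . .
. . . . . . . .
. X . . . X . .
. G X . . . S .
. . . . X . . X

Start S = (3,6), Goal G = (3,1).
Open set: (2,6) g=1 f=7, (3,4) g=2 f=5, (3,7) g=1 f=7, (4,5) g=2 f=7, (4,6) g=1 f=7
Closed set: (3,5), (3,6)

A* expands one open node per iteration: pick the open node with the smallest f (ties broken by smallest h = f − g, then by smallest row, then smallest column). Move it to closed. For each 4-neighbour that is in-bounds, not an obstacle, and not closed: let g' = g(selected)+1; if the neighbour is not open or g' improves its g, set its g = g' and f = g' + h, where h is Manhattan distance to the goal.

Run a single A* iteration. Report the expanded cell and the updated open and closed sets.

step 1: expand (3,4) (f=5, h=3) → closed; open now [(2,4) g=3 f=7, (2,6) g=1 f=7, (3,3) g=3 f=5, (3,7) g=1 f=7, (4,5) g=2 f=7, (4,6) g=1 f=7]

expanded=(3,4); open=[(2,4) g=3 f=7, (2,6) g=1 f=7, (3,3) g=3 f=5, (3,7) g=1 f=7, (4,5) g=2 f=7, (4,6) g=1 f=7]; closed=[(3,4), (3,5), (3,6)]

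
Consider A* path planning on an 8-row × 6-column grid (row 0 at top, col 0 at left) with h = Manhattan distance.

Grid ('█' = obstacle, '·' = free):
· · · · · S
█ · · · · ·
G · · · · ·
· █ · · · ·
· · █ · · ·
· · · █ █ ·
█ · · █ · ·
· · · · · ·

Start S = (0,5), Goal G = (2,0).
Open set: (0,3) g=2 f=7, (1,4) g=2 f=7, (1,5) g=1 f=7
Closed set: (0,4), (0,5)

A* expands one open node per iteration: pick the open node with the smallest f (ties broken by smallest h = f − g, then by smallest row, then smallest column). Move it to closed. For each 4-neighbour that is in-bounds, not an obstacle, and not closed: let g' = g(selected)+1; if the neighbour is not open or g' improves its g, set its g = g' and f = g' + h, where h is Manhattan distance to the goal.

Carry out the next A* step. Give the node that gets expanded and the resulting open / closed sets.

expanded=(0,3); open=[(0,2) g=3 f=7, (1,3) g=3 f=7, (1,4) g=2 f=7, (1,5) g=1 f=7]; closed=[(0,3), (0,4), (0,5)]

step 1: expand (0,3) (f=7, h=5) → closed; open now [(0,2) g=3 f=7, (1,3) g=3 f=7, (1,4) g=2 f=7, (1,5) g=1 f=7]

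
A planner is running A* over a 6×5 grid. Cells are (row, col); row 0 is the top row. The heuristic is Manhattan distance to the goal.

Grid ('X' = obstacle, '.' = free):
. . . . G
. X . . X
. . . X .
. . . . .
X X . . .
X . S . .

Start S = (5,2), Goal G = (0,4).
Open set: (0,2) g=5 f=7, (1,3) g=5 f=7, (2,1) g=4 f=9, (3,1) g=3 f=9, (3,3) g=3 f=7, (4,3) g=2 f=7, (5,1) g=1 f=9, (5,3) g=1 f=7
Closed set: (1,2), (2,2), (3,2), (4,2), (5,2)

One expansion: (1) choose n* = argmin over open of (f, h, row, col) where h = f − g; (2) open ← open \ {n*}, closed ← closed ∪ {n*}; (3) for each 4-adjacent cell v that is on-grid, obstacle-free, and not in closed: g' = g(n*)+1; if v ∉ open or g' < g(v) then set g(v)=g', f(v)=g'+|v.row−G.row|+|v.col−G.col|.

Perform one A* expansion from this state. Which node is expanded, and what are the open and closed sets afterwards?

step 1: expand (0,2) (f=7, h=2) → closed; open now [(0,1) g=6 f=9, (0,3) g=6 f=7, (1,3) g=5 f=7, (2,1) g=4 f=9, (3,1) g=3 f=9, (3,3) g=3 f=7, (4,3) g=2 f=7, (5,1) g=1 f=9, (5,3) g=1 f=7]

expanded=(0,2); open=[(0,1) g=6 f=9, (0,3) g=6 f=7, (1,3) g=5 f=7, (2,1) g=4 f=9, (3,1) g=3 f=9, (3,3) g=3 f=7, (4,3) g=2 f=7, (5,1) g=1 f=9, (5,3) g=1 f=7]; closed=[(0,2), (1,2), (2,2), (3,2), (4,2), (5,2)]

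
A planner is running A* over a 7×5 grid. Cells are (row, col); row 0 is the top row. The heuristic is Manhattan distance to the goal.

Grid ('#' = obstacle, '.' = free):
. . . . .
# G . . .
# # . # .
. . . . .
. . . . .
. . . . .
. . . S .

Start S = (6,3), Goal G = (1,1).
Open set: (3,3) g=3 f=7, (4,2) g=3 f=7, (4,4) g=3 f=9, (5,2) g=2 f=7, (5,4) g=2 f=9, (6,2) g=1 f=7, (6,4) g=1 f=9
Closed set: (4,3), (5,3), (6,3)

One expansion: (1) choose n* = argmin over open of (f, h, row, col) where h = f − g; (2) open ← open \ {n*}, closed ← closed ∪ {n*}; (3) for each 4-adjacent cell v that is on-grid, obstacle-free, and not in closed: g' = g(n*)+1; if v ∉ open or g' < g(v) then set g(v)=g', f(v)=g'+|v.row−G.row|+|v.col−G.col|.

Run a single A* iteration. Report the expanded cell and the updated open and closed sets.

step 1: expand (3,3) (f=7, h=4) → closed; open now [(3,2) g=4 f=7, (3,4) g=4 f=9, (4,2) g=3 f=7, (4,4) g=3 f=9, (5,2) g=2 f=7, (5,4) g=2 f=9, (6,2) g=1 f=7, (6,4) g=1 f=9]

expanded=(3,3); open=[(3,2) g=4 f=7, (3,4) g=4 f=9, (4,2) g=3 f=7, (4,4) g=3 f=9, (5,2) g=2 f=7, (5,4) g=2 f=9, (6,2) g=1 f=7, (6,4) g=1 f=9]; closed=[(3,3), (4,3), (5,3), (6,3)]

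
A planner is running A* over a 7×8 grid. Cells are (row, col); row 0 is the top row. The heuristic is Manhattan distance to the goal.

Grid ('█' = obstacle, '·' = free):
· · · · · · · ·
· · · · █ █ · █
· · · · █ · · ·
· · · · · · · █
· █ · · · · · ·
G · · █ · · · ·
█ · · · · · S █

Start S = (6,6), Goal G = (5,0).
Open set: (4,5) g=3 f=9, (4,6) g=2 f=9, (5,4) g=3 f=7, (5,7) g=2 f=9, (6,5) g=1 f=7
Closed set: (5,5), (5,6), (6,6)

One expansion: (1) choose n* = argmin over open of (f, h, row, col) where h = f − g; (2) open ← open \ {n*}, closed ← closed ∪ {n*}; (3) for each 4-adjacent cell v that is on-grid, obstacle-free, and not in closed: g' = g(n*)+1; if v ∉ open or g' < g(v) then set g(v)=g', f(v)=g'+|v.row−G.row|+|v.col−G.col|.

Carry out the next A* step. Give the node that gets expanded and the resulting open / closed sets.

step 1: expand (5,4) (f=7, h=4) → closed; open now [(4,4) g=4 f=9, (4,5) g=3 f=9, (4,6) g=2 f=9, (5,7) g=2 f=9, (6,4) g=4 f=9, (6,5) g=1 f=7]

expanded=(5,4); open=[(4,4) g=4 f=9, (4,5) g=3 f=9, (4,6) g=2 f=9, (5,7) g=2 f=9, (6,4) g=4 f=9, (6,5) g=1 f=7]; closed=[(5,4), (5,5), (5,6), (6,6)]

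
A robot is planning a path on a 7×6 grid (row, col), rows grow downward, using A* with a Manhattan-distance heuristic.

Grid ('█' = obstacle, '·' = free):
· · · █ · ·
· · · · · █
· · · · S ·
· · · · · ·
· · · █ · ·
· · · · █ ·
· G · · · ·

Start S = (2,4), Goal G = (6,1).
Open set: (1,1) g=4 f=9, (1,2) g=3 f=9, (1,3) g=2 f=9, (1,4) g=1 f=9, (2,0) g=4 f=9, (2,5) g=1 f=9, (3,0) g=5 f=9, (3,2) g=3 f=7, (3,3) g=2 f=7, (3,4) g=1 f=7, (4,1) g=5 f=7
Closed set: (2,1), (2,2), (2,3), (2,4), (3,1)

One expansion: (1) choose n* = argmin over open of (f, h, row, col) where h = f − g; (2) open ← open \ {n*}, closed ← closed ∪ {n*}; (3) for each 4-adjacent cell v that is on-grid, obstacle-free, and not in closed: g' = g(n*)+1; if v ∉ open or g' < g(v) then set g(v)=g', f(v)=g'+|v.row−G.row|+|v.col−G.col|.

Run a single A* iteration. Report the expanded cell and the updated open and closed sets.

expanded=(4,1); open=[(1,1) g=4 f=9, (1,2) g=3 f=9, (1,3) g=2 f=9, (1,4) g=1 f=9, (2,0) g=4 f=9, (2,5) g=1 f=9, (3,0) g=5 f=9, (3,2) g=3 f=7, (3,3) g=2 f=7, (3,4) g=1 f=7, (4,0) g=6 f=9, (4,2) g=6 f=9, (5,1) g=6 f=7]; closed=[(2,1), (2,2), (2,3), (2,4), (3,1), (4,1)]

step 1: expand (4,1) (f=7, h=2) → closed; open now [(1,1) g=4 f=9, (1,2) g=3 f=9, (1,3) g=2 f=9, (1,4) g=1 f=9, (2,0) g=4 f=9, (2,5) g=1 f=9, (3,0) g=5 f=9, (3,2) g=3 f=7, (3,3) g=2 f=7, (3,4) g=1 f=7, (4,0) g=6 f=9, (4,2) g=6 f=9, (5,1) g=6 f=7]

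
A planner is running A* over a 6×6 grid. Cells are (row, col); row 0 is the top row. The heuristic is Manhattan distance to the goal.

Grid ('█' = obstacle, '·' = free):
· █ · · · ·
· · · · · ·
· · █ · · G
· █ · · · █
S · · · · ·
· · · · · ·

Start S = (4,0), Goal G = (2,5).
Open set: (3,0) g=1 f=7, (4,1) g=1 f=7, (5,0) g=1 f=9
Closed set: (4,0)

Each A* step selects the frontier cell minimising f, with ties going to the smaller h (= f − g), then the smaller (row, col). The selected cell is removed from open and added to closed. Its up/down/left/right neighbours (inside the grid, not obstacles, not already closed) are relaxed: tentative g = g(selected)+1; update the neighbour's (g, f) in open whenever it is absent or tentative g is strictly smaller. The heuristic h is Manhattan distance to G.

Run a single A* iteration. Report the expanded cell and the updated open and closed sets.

expanded=(3,0); open=[(2,0) g=2 f=7, (4,1) g=1 f=7, (5,0) g=1 f=9]; closed=[(3,0), (4,0)]

step 1: expand (3,0) (f=7, h=6) → closed; open now [(2,0) g=2 f=7, (4,1) g=1 f=7, (5,0) g=1 f=9]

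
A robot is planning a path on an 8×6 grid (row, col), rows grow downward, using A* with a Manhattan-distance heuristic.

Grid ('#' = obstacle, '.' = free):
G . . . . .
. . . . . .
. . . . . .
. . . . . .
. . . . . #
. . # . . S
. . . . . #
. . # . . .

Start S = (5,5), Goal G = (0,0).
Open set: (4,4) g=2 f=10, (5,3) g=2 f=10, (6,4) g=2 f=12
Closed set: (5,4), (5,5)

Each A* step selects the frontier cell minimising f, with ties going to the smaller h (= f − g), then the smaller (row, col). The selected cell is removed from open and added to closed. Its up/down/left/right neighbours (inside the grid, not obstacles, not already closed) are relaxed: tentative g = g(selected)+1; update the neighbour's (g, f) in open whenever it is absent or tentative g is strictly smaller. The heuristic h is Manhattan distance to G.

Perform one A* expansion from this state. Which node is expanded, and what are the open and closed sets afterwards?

expanded=(4,4); open=[(3,4) g=3 f=10, (4,3) g=3 f=10, (5,3) g=2 f=10, (6,4) g=2 f=12]; closed=[(4,4), (5,4), (5,5)]

step 1: expand (4,4) (f=10, h=8) → closed; open now [(3,4) g=3 f=10, (4,3) g=3 f=10, (5,3) g=2 f=10, (6,4) g=2 f=12]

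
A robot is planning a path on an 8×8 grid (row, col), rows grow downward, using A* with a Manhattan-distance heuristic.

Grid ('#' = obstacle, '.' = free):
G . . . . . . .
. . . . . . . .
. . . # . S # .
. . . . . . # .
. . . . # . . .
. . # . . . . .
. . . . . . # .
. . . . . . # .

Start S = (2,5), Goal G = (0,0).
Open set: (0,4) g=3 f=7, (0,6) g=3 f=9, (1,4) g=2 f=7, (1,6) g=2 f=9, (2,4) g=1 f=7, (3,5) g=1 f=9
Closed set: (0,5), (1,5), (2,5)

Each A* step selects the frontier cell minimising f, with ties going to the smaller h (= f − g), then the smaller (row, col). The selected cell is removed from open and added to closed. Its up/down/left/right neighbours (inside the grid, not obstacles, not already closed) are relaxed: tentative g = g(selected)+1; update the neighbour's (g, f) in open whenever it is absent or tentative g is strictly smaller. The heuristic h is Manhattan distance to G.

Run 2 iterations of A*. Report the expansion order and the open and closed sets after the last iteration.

order=[(0,4) → (0,3)]; open=[(0,2) g=5 f=7, (0,6) g=3 f=9, (1,3) g=5 f=9, (1,4) g=2 f=7, (1,6) g=2 f=9, (2,4) g=1 f=7, (3,5) g=1 f=9]; closed=[(0,3), (0,4), (0,5), (1,5), (2,5)]

step 1: expand (0,4) (f=7, h=4) → closed; open now [(0,3) g=4 f=7, (0,6) g=3 f=9, (1,4) g=2 f=7, (1,6) g=2 f=9, (2,4) g=1 f=7, (3,5) g=1 f=9]
step 2: expand (0,3) (f=7, h=3) → closed; open now [(0,2) g=5 f=7, (0,6) g=3 f=9, (1,3) g=5 f=9, (1,4) g=2 f=7, (1,6) g=2 f=9, (2,4) g=1 f=7, (3,5) g=1 f=9]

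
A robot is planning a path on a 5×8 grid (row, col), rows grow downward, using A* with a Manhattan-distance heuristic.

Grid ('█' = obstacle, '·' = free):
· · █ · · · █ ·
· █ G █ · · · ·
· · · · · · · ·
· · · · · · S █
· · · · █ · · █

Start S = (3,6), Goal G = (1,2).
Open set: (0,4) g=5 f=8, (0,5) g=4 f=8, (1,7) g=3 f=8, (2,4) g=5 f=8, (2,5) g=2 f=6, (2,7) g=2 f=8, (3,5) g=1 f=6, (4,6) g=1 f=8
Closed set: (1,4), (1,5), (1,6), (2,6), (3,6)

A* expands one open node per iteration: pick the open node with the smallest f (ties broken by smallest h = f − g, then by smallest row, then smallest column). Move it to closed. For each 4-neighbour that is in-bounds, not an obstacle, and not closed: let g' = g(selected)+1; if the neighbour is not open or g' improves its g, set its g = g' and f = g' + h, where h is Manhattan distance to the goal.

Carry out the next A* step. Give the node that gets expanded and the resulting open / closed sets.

step 1: expand (2,5) (f=6, h=4) → closed; open now [(0,4) g=5 f=8, (0,5) g=4 f=8, (1,7) g=3 f=8, (2,4) g=3 f=6, (2,7) g=2 f=8, (3,5) g=1 f=6, (4,6) g=1 f=8]

expanded=(2,5); open=[(0,4) g=5 f=8, (0,5) g=4 f=8, (1,7) g=3 f=8, (2,4) g=3 f=6, (2,7) g=2 f=8, (3,5) g=1 f=6, (4,6) g=1 f=8]; closed=[(1,4), (1,5), (1,6), (2,5), (2,6), (3,6)]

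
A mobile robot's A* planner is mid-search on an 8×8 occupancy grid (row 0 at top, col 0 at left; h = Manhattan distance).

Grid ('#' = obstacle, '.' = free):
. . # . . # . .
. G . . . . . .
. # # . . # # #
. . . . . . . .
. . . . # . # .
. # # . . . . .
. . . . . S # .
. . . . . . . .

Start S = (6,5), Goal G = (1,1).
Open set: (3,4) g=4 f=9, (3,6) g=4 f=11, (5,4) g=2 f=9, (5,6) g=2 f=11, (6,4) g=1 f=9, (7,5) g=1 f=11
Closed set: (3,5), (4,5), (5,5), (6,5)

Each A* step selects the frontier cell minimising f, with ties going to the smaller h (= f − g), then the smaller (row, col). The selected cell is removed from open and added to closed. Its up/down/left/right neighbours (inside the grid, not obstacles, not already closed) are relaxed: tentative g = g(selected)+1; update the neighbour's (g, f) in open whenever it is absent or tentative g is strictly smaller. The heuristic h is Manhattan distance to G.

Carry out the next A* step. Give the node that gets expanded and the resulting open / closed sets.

step 1: expand (3,4) (f=9, h=5) → closed; open now [(2,4) g=5 f=9, (3,3) g=5 f=9, (3,6) g=4 f=11, (5,4) g=2 f=9, (5,6) g=2 f=11, (6,4) g=1 f=9, (7,5) g=1 f=11]

expanded=(3,4); open=[(2,4) g=5 f=9, (3,3) g=5 f=9, (3,6) g=4 f=11, (5,4) g=2 f=9, (5,6) g=2 f=11, (6,4) g=1 f=9, (7,5) g=1 f=11]; closed=[(3,4), (3,5), (4,5), (5,5), (6,5)]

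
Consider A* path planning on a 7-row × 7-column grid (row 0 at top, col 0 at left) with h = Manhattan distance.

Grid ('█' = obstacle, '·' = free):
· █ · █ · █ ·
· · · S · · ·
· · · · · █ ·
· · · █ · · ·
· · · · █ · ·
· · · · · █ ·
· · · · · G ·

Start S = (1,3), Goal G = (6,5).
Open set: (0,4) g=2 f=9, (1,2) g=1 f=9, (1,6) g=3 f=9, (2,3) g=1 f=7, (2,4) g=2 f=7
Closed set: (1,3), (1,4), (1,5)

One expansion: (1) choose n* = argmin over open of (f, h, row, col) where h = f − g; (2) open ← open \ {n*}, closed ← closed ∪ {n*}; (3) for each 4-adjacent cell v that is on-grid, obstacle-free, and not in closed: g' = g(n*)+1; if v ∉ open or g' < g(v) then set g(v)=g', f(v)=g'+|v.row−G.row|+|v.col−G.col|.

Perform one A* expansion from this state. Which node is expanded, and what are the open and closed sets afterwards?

expanded=(2,4); open=[(0,4) g=2 f=9, (1,2) g=1 f=9, (1,6) g=3 f=9, (2,3) g=1 f=7, (3,4) g=3 f=7]; closed=[(1,3), (1,4), (1,5), (2,4)]

step 1: expand (2,4) (f=7, h=5) → closed; open now [(0,4) g=2 f=9, (1,2) g=1 f=9, (1,6) g=3 f=9, (2,3) g=1 f=7, (3,4) g=3 f=7]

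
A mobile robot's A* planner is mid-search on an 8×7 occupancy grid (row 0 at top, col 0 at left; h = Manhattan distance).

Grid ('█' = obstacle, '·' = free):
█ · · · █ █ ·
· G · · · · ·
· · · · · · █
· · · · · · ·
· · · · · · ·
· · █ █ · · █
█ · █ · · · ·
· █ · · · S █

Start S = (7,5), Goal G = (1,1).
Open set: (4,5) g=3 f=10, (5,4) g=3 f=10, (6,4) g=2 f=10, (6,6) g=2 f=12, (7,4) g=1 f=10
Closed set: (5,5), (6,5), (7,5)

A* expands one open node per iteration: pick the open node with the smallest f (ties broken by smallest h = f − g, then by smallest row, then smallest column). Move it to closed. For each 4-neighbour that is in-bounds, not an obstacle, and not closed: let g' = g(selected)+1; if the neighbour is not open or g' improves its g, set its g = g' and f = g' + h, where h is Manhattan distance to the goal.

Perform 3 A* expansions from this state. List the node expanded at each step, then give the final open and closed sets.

step 1: expand (4,5) (f=10, h=7) → closed; open now [(3,5) g=4 f=10, (4,4) g=4 f=10, (4,6) g=4 f=12, (5,4) g=3 f=10, (6,4) g=2 f=10, (6,6) g=2 f=12, (7,4) g=1 f=10]
step 2: expand (3,5) (f=10, h=6) → closed; open now [(2,5) g=5 f=10, (3,4) g=5 f=10, (3,6) g=5 f=12, (4,4) g=4 f=10, (4,6) g=4 f=12, (5,4) g=3 f=10, (6,4) g=2 f=10, (6,6) g=2 f=12, (7,4) g=1 f=10]
step 3: expand (2,5) (f=10, h=5) → closed; open now [(1,5) g=6 f=10, (2,4) g=6 f=10, (3,4) g=5 f=10, (3,6) g=5 f=12, (4,4) g=4 f=10, (4,6) g=4 f=12, (5,4) g=3 f=10, (6,4) g=2 f=10, (6,6) g=2 f=12, (7,4) g=1 f=10]

order=[(4,5) → (3,5) → (2,5)]; open=[(1,5) g=6 f=10, (2,4) g=6 f=10, (3,4) g=5 f=10, (3,6) g=5 f=12, (4,4) g=4 f=10, (4,6) g=4 f=12, (5,4) g=3 f=10, (6,4) g=2 f=10, (6,6) g=2 f=12, (7,4) g=1 f=10]; closed=[(2,5), (3,5), (4,5), (5,5), (6,5), (7,5)]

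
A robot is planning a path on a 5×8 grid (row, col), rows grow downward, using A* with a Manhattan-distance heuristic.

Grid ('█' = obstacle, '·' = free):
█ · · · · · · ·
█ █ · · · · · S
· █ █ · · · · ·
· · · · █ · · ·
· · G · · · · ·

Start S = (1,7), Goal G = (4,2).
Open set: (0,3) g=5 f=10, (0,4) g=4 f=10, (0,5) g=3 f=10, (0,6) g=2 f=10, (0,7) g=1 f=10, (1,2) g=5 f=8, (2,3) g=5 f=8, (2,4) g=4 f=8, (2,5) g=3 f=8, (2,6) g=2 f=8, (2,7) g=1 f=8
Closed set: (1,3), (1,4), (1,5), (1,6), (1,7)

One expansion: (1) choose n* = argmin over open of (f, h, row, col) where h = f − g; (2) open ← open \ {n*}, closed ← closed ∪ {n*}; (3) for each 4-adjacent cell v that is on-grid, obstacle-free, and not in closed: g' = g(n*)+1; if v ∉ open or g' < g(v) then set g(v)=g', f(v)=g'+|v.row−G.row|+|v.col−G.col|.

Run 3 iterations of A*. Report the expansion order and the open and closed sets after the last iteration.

step 1: expand (1,2) (f=8, h=3) → closed; open now [(0,2) g=6 f=10, (0,3) g=5 f=10, (0,4) g=4 f=10, (0,5) g=3 f=10, (0,6) g=2 f=10, (0,7) g=1 f=10, (2,3) g=5 f=8, (2,4) g=4 f=8, (2,5) g=3 f=8, (2,6) g=2 f=8, (2,7) g=1 f=8]
step 2: expand (2,3) (f=8, h=3) → closed; open now [(0,2) g=6 f=10, (0,3) g=5 f=10, (0,4) g=4 f=10, (0,5) g=3 f=10, (0,6) g=2 f=10, (0,7) g=1 f=10, (2,4) g=4 f=8, (2,5) g=3 f=8, (2,6) g=2 f=8, (2,7) g=1 f=8, (3,3) g=6 f=8]
step 3: expand (3,3) (f=8, h=2) → closed; open now [(0,2) g=6 f=10, (0,3) g=5 f=10, (0,4) g=4 f=10, (0,5) g=3 f=10, (0,6) g=2 f=10, (0,7) g=1 f=10, (2,4) g=4 f=8, (2,5) g=3 f=8, (2,6) g=2 f=8, (2,7) g=1 f=8, (3,2) g=7 f=8, (4,3) g=7 f=8]

order=[(1,2) → (2,3) → (3,3)]; open=[(0,2) g=6 f=10, (0,3) g=5 f=10, (0,4) g=4 f=10, (0,5) g=3 f=10, (0,6) g=2 f=10, (0,7) g=1 f=10, (2,4) g=4 f=8, (2,5) g=3 f=8, (2,6) g=2 f=8, (2,7) g=1 f=8, (3,2) g=7 f=8, (4,3) g=7 f=8]; closed=[(1,2), (1,3), (1,4), (1,5), (1,6), (1,7), (2,3), (3,3)]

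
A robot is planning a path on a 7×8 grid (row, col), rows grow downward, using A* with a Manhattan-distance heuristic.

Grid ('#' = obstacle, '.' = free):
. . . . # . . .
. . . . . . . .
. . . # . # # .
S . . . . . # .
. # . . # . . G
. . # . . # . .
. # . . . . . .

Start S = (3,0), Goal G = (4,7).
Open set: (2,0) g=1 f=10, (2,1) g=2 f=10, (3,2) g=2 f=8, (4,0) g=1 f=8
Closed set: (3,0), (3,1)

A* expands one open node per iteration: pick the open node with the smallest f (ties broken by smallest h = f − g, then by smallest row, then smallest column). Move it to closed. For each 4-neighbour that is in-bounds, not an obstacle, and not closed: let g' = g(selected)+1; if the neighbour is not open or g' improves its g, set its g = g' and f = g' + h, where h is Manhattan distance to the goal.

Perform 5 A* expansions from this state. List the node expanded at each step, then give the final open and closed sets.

step 1: expand (3,2) (f=8, h=6) → closed; open now [(2,0) g=1 f=10, (2,1) g=2 f=10, (2,2) g=3 f=10, (3,3) g=3 f=8, (4,0) g=1 f=8, (4,2) g=3 f=8]
step 2: expand (3,3) (f=8, h=5) → closed; open now [(2,0) g=1 f=10, (2,1) g=2 f=10, (2,2) g=3 f=10, (3,4) g=4 f=8, (4,0) g=1 f=8, (4,2) g=3 f=8, (4,3) g=4 f=8]
step 3: expand (3,4) (f=8, h=4) → closed; open now [(2,0) g=1 f=10, (2,1) g=2 f=10, (2,2) g=3 f=10, (2,4) g=5 f=10, (3,5) g=5 f=8, (4,0) g=1 f=8, (4,2) g=3 f=8, (4,3) g=4 f=8]
step 4: expand (3,5) (f=8, h=3) → closed; open now [(2,0) g=1 f=10, (2,1) g=2 f=10, (2,2) g=3 f=10, (2,4) g=5 f=10, (4,0) g=1 f=8, (4,2) g=3 f=8, (4,3) g=4 f=8, (4,5) g=6 f=8]
step 5: expand (4,5) (f=8, h=2) → closed; open now [(2,0) g=1 f=10, (2,1) g=2 f=10, (2,2) g=3 f=10, (2,4) g=5 f=10, (4,0) g=1 f=8, (4,2) g=3 f=8, (4,3) g=4 f=8, (4,6) g=7 f=8]

order=[(3,2) → (3,3) → (3,4) → (3,5) → (4,5)]; open=[(2,0) g=1 f=10, (2,1) g=2 f=10, (2,2) g=3 f=10, (2,4) g=5 f=10, (4,0) g=1 f=8, (4,2) g=3 f=8, (4,3) g=4 f=8, (4,6) g=7 f=8]; closed=[(3,0), (3,1), (3,2), (3,3), (3,4), (3,5), (4,5)]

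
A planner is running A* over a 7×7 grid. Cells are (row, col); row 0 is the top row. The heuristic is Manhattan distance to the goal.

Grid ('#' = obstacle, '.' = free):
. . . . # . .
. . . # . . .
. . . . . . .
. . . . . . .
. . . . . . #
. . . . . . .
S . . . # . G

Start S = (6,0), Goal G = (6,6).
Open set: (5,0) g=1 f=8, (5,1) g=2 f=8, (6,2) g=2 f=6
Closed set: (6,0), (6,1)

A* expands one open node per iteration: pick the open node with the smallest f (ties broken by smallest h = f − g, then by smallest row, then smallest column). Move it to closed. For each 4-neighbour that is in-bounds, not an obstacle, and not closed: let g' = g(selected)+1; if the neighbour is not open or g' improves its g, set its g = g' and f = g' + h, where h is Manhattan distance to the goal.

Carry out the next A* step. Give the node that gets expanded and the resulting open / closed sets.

step 1: expand (6,2) (f=6, h=4) → closed; open now [(5,0) g=1 f=8, (5,1) g=2 f=8, (5,2) g=3 f=8, (6,3) g=3 f=6]

expanded=(6,2); open=[(5,0) g=1 f=8, (5,1) g=2 f=8, (5,2) g=3 f=8, (6,3) g=3 f=6]; closed=[(6,0), (6,1), (6,2)]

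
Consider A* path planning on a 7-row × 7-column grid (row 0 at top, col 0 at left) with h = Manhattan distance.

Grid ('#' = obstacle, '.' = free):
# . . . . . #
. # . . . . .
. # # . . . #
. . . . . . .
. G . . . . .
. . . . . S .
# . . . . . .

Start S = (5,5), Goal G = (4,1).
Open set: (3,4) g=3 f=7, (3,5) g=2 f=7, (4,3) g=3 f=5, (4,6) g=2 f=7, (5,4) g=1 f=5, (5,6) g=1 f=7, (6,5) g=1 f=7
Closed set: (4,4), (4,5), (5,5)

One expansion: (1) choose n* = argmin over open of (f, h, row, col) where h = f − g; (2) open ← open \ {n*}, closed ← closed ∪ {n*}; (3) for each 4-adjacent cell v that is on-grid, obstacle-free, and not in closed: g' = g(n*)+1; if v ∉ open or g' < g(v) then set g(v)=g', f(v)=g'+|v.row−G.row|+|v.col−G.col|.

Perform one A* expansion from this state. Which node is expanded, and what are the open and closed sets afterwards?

step 1: expand (4,3) (f=5, h=2) → closed; open now [(3,3) g=4 f=7, (3,4) g=3 f=7, (3,5) g=2 f=7, (4,2) g=4 f=5, (4,6) g=2 f=7, (5,3) g=4 f=7, (5,4) g=1 f=5, (5,6) g=1 f=7, (6,5) g=1 f=7]

expanded=(4,3); open=[(3,3) g=4 f=7, (3,4) g=3 f=7, (3,5) g=2 f=7, (4,2) g=4 f=5, (4,6) g=2 f=7, (5,3) g=4 f=7, (5,4) g=1 f=5, (5,6) g=1 f=7, (6,5) g=1 f=7]; closed=[(4,3), (4,4), (4,5), (5,5)]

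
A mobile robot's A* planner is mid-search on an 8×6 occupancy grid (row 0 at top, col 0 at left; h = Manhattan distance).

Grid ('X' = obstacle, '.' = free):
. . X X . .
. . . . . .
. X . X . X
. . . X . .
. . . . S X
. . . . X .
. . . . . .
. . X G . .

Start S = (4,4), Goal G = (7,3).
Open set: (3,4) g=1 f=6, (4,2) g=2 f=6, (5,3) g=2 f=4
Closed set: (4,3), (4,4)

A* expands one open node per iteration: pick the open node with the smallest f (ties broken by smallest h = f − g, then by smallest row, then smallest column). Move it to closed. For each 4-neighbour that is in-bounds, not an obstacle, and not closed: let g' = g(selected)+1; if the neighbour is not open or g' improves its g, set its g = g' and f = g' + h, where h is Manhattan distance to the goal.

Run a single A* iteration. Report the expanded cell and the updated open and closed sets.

step 1: expand (5,3) (f=4, h=2) → closed; open now [(3,4) g=1 f=6, (4,2) g=2 f=6, (5,2) g=3 f=6, (6,3) g=3 f=4]

expanded=(5,3); open=[(3,4) g=1 f=6, (4,2) g=2 f=6, (5,2) g=3 f=6, (6,3) g=3 f=4]; closed=[(4,3), (4,4), (5,3)]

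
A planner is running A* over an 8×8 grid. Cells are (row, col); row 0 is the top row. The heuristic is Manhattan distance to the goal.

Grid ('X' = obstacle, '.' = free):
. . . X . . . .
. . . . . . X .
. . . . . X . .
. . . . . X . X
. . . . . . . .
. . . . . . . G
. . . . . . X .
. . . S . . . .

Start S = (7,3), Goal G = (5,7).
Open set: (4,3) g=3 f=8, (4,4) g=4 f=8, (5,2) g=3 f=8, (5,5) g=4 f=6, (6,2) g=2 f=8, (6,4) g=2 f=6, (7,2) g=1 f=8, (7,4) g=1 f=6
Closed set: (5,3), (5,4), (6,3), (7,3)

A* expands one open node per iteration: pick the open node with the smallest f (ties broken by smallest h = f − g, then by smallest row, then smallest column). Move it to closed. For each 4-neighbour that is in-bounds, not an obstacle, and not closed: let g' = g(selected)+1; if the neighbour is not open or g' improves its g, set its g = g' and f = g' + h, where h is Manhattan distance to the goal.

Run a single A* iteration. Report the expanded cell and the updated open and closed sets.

step 1: expand (5,5) (f=6, h=2) → closed; open now [(4,3) g=3 f=8, (4,4) g=4 f=8, (4,5) g=5 f=8, (5,2) g=3 f=8, (5,6) g=5 f=6, (6,2) g=2 f=8, (6,4) g=2 f=6, (6,5) g=5 f=8, (7,2) g=1 f=8, (7,4) g=1 f=6]

expanded=(5,5); open=[(4,3) g=3 f=8, (4,4) g=4 f=8, (4,5) g=5 f=8, (5,2) g=3 f=8, (5,6) g=5 f=6, (6,2) g=2 f=8, (6,4) g=2 f=6, (6,5) g=5 f=8, (7,2) g=1 f=8, (7,4) g=1 f=6]; closed=[(5,3), (5,4), (5,5), (6,3), (7,3)]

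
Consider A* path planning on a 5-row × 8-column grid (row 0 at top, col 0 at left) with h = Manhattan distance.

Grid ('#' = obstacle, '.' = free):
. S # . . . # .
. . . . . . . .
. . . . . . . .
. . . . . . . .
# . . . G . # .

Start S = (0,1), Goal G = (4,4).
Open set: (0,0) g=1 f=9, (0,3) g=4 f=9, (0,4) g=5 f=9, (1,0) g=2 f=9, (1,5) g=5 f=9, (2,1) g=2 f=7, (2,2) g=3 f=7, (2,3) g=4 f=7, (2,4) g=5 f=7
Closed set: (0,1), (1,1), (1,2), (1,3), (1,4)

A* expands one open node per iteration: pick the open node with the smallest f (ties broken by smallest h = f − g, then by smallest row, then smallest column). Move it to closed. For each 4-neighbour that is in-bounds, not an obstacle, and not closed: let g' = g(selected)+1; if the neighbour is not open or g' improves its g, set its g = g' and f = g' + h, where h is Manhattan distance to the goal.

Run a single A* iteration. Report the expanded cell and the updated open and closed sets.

expanded=(2,4); open=[(0,0) g=1 f=9, (0,3) g=4 f=9, (0,4) g=5 f=9, (1,0) g=2 f=9, (1,5) g=5 f=9, (2,1) g=2 f=7, (2,2) g=3 f=7, (2,3) g=4 f=7, (2,5) g=6 f=9, (3,4) g=6 f=7]; closed=[(0,1), (1,1), (1,2), (1,3), (1,4), (2,4)]

step 1: expand (2,4) (f=7, h=2) → closed; open now [(0,0) g=1 f=9, (0,3) g=4 f=9, (0,4) g=5 f=9, (1,0) g=2 f=9, (1,5) g=5 f=9, (2,1) g=2 f=7, (2,2) g=3 f=7, (2,3) g=4 f=7, (2,5) g=6 f=9, (3,4) g=6 f=7]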